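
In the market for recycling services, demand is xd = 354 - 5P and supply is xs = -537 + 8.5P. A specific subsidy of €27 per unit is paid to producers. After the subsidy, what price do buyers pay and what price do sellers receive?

Pre-subsidy: 354 - 5P = -537 + 8.5P gives P* = 66, x* = 24.
With the subsidy, sellers receive Ps = Pb + 27 for each unit, where Pb is the price buyers pay.
Supply in terms of Pb becomes xs = -537 + 8.5(Pb + 27) = -307.5 + 8.5Pb. Setting this equal to demand: 354 - 5Pb = -307.5 + 8.5Pb, so Pb = 49.
Sellers receive Ps = 49 + 27 = 76; x' = 354 − 5·49 = 109.

Buyers pay €49; sellers receive €76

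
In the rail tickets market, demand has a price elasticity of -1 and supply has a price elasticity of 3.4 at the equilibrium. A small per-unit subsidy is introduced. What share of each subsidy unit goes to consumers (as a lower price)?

For a small subsidy around the equilibrium, the benefit split depends on the relative slopes, which at a point are proportional to the elasticities.
Buyer share = εs/(εs + |εd|) = 3.4/(3.4 + 1) = 17/22; seller share = |εd|/(εs + |εd|) = 5/22.

Consumer share = 17/22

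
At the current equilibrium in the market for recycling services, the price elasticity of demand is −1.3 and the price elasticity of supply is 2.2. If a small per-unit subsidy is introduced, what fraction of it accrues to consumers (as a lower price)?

Consumer share = 22/35

For a small subsidy around the equilibrium, the benefit split depends on the relative slopes, which at a point are proportional to the elasticities.
Buyer share = εs/(εs + |εd|) = 2.2/(2.2 + 1.3) = 22/35; seller share = |εd|/(εs + |εd|) = 13/35.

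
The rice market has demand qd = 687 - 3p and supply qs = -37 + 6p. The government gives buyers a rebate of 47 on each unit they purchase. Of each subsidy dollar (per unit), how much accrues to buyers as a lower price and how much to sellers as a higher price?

Buyers gain 94/3 per unit; sellers gain 47/3 per unit

Pre-subsidy: 687 - 3p = -37 + 6p gives p* = 724/9, q* = 1337/3.
With the rebate, buyers effectively pay pb = ps − 47, where ps is the price sellers receive.
Demand in terms of ps becomes qd = 687 − 3(ps − 47) = 828 - 3ps. Setting this equal to supply: 828 - 3ps = -37 + 6ps, so ps = 865/9.
Buyers pay pb = 865/9 − 47 = 442/9; q' = -37 + 6·(865/9) = 1619/3.
Buyers' price falls by p* − pb = 724/9 − 442/9 = 94/3; sellers' price rises by ps − p* = 865/9 − 724/9 = 47/3.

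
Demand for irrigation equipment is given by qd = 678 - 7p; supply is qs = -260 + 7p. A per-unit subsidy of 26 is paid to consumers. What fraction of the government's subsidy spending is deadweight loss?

Pre-subsidy: 678 - 7p = -260 + 7p gives p* = 67, q* = 209.
With the rebate, buyers effectively pay pb = ps − 26, where ps is the price sellers receive.
Demand in terms of ps becomes qd = 678 − 7(ps − 26) = 860 - 7ps. Setting this equal to supply: 860 - 7ps = -260 + 7ps, so ps = 80.
Buyers pay pb = 80 − 26 = 54; q' = -260 + 7·80 = 300.
ΔCS = ½(209 + 300)(67 − 54) = 3308.5; ΔPS = ½(209 + 300)(80 − 67) = 3308.5.
Government spending = 26 × 300 = 7800.
DWL = ½ × 26 × (300 − 209) = 1183; fraction = 1183 / 7800 = 91/600.

DWL / government spending = 91/600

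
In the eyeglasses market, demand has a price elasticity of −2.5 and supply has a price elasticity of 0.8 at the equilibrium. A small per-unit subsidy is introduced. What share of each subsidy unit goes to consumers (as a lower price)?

Consumer share = 8/33

For a small subsidy around the equilibrium, the benefit split depends on the relative slopes, which at a point are proportional to the elasticities.
Buyer share = εs/(εs + |εd|) = 0.8/(0.8 + 2.5) = 8/33; seller share = |εd|/(εs + |εd|) = 25/33.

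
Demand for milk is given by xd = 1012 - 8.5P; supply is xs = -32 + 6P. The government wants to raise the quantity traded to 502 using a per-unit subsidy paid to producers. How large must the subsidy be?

At x = 502, invert demand for the buyer price: Pb = (1012 − 502)/8.5 = 60; invert supply for the seller price: Ps = (502 − (-32))/6 = 89.
The subsidy must fill the gap: s = Ps − Pb = 89 − 60 = 29.

Required subsidy s = 29 per unit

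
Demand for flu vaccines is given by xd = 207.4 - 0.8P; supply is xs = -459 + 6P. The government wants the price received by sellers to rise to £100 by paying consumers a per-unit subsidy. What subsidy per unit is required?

At a seller price of 100, quantity supplied is -459 + 6·100 = 141.
Buyers absorb 141 only when they pay Pb with 207.4 − 0.8·Pb = 141, i.e. Pb = 83.
s = Ps − Pb = 100 − 83 = 17.

Required subsidy s = £17 per unit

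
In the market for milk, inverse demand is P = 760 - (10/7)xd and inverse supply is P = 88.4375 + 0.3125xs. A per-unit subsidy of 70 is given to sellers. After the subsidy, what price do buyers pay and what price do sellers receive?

Pre-subsidy: 760 - (10/7)x = 88.4375 + 0.3125x gives x* = 15043/39 and P* = 8150/39.
With the subsidy, sellers receive Ps = Pb + 70 for each unit, where Pb is the price buyers pay.
On the curves, Pb = 760 - (10/7)x and Ps = 88.4375 + 0.3125x; the wedge Ps − Pb = 70 gives 88.4375 + 0.3125x − (760 - (10/7)x) = 70, so x' = 5537/13.
Then Pb = 760 − (10/7)·(5537/13) = 1970/13 and Ps = 88.4375 + 0.3125·(5537/13) = 2880/13.

Buyers pay 1970/13; sellers receive 2880/13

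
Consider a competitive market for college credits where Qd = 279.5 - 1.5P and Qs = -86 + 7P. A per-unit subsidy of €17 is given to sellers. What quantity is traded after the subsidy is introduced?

Q' = 236

Pre-subsidy: 279.5 - 1.5P = -86 + 7P gives P* = 43, Q* = 215.
With the subsidy, sellers receive Ps = Pb + 17 for each unit, where Pb is the price buyers pay.
Supply in terms of Pb becomes Qs = -86 + 7(Pb + 17) = 33 + 7Pb. Setting this equal to demand: 279.5 - 1.5Pb = 33 + 7Pb, so Pb = 29.
Sellers receive Ps = 29 + 17 = 46; Q' = 279.5 − 1.5·29 = 236.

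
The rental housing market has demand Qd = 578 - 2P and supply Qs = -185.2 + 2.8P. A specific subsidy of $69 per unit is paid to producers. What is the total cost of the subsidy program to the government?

Government cost = $23494.5

Pre-subsidy: 578 - 2P = -185.2 + 2.8P gives P* = 159, Q* = 260.
With the subsidy, sellers receive Ps = Pb + 69 for each unit, where Pb is the price buyers pay.
Supply in terms of Pb becomes Qs = -185.2 + 2.8(Pb + 69) = 8 + 2.8Pb. Setting this equal to demand: 578 - 2Pb = 8 + 2.8Pb, so Pb = 118.75.
Sellers receive Ps = 118.75 + 69 = 187.75; Q' = 578 − 2·118.75 = 340.5.
Government outlay = subsidy × quantity = 69 × 340.5 = 23494.5.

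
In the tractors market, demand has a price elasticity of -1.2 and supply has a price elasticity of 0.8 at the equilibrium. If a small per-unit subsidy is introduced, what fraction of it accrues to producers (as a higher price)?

Producer share = 0.6

For a small subsidy around the equilibrium, the benefit split depends on the relative slopes, which at a point are proportional to the elasticities.
Buyer share = εs/(εs + |εd|) = 0.8/(0.8 + 1.2) = 0.4; seller share = |εd|/(εs + |εd|) = 0.6.
So producers capture 0.6 of the subsidy.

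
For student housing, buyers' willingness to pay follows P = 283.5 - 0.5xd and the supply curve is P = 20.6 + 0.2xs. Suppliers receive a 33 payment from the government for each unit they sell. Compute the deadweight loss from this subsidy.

Pre-subsidy: 283.5 - 0.5x = 20.6 + 0.2x gives x* = 2629/7 and P* = 670/7.
With the subsidy, sellers receive Ps = Pb + 33 for each unit, where Pb is the price buyers pay.
On the curves, Pb = 283.5 - 0.5x and Ps = 20.6 + 0.2x; the wedge Ps − Pb = 33 gives 20.6 + 0.2x − (283.5 - 0.5x) = 33, so x' = 2959/7.
Then Pb = 283.5 − 0.5·(2959/7) = 505/7 and Ps = 20.6 + 0.2·(2959/7) = 736/7.
The subsidy expands output by 2959/7 − 2629/7 = 330/7 past the efficient level; on those units the gap between marginal cost and willingness to pay runs from 0 up to 33.
DWL = ½ × 33 × 330/7 = 5445/7.

Deadweight loss = 5445/7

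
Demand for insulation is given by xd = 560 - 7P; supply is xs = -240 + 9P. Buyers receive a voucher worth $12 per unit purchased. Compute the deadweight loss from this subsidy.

Pre-subsidy: 560 - 7P = -240 + 9P gives P* = 50, x* = 210.
With the rebate, buyers effectively pay Pb = Ps − 12, where Ps is the price sellers receive.
Demand in terms of Ps becomes xd = 560 − 7(Ps − 12) = 644 - 7Ps. Setting this equal to supply: 644 - 7Ps = -240 + 9Ps, so Ps = 55.25.
Buyers pay Pb = 55.25 − 12 = 43.25; x' = -240 + 9·55.25 = 257.25.
The subsidy expands output by 257.25 − 210 = 47.25 past the efficient level; on those units the gap between marginal cost and willingness to pay runs from 0 up to 12.
DWL = ½ × 12 × 47.25 = 283.5.

Deadweight loss = $283.5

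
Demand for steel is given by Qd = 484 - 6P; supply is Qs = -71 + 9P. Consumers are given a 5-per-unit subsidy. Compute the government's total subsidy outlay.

Pre-subsidy: 484 - 6P = -71 + 9P gives P* = 37, Q* = 262.
With the rebate, buyers effectively pay Pb = Ps − 5, where Ps is the price sellers receive.
Demand in terms of Ps becomes Qd = 484 − 6(Ps − 5) = 514 - 6Ps. Setting this equal to supply: 514 - 6Ps = -71 + 9Ps, so Ps = 39.
Buyers pay Pb = 39 − 5 = 34; Q' = -71 + 9·39 = 280.
Government outlay = subsidy × quantity = 5 × 280 = 1400.

Government cost = 1400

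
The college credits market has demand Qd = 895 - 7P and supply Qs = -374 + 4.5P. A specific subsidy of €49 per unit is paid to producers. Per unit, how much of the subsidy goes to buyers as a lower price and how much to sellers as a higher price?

Buyers gain 441/23 per unit; sellers gain 686/23 per unit

Pre-subsidy: 895 - 7P = -374 + 4.5P gives P* = 2538/23, Q* = 2819/23.
With the subsidy, sellers receive Ps = Pb + 49 for each unit, where Pb is the price buyers pay.
Supply in terms of Pb becomes Qs = -374 + 4.5(Pb + 49) = -153.5 + 4.5Pb. Setting this equal to demand: 895 - 7Pb = -153.5 + 4.5Pb, so Pb = 2097/23.
Sellers receive Ps = 2097/23 + 49 = 3224/23; Q' = 895 − 7·(2097/23) = 5906/23.
Buyers' price falls by P* − Pb = 2538/23 − 2097/23 = 441/23; sellers' price rises by Ps − P* = 3224/23 − 2538/23 = 686/23.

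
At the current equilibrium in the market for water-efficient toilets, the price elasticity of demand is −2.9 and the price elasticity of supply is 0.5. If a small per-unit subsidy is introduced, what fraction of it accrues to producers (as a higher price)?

For a small subsidy around the equilibrium, the benefit split depends on the relative slopes, which at a point are proportional to the elasticities.
Buyer share = εs/(εs + |εd|) = 0.5/(0.5 + 2.9) = 5/34; seller share = |εd|/(εs + |εd|) = 29/34.
So producers capture 29/34 of the subsidy.

Producer share = 29/34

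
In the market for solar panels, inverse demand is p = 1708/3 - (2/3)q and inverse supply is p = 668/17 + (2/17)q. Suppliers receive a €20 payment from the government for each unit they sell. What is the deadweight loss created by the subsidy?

Deadweight loss = €255

Pre-subsidy: 1708/3 - (2/3)q = 668/17 + (2/17)q gives q* = 675.8 and p* = 118.8.
With the subsidy, sellers receive ps = pb + 20 for each unit, where pb is the price buyers pay.
On the curves, pb = 1708/3 - (2/3)q and ps = 668/17 + (2/17)q; the wedge ps − pb = 20 gives 668/17 + (2/17)q − (1708/3 - (2/3)q) = 20, so q' = 701.3.
Then pb = 1708/3 − (2/3)·701.3 = 101.8 and ps = 668/17 + (2/17)·701.3 = 121.8.
The subsidy expands output by 701.3 − 675.8 = 25.5 past the efficient level; on those units the gap between marginal cost and willingness to pay runs from 0 up to 20.
DWL = ½ × 20 × 25.5 = 255.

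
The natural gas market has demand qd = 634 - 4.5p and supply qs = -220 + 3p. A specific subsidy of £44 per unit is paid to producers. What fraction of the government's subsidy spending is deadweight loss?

Pre-subsidy: 634 - 4.5p = -220 + 3p gives p* = 1708/15, q* = 121.6.
With the subsidy, sellers receive ps = pb + 44 for each unit, where pb is the price buyers pay.
Supply in terms of pb becomes qs = -220 + 3(pb + 44) = -88 + 3pb. Setting this equal to demand: 634 - 4.5pb = -88 + 3pb, so pb = 1444/15.
Sellers receive ps = 1444/15 + 44 = 2104/15; q' = 634 − 4.5·(1444/15) = 200.8.
ΔCS = ½(121.6 + 200.8)(1708/15 − 1444/15) = 2837.12; ΔPS = ½(121.6 + 200.8)(2104/15 − 1708/15) = 4255.68.
Government spending = 44 × 200.8 = 8835.2.
DWL = ½ × 44 × (200.8 − 121.6) = 1742.4; fraction = 1742.4 / 8835.2 = 99/502.

DWL / government spending = 99/502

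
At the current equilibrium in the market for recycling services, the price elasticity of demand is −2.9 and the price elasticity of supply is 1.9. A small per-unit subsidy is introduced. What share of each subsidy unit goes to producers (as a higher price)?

Producer share = 29/48

For a small subsidy around the equilibrium, the benefit split depends on the relative slopes, which at a point are proportional to the elasticities.
Buyer share = εs/(εs + |εd|) = 1.9/(1.9 + 2.9) = 19/48; seller share = |εd|/(εs + |εd|) = 29/48.
So producers capture 29/48 of the subsidy.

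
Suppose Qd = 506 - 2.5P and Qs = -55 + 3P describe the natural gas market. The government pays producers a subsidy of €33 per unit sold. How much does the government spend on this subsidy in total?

Government cost = €9768

Pre-subsidy: 506 - 2.5P = -55 + 3P gives P* = 102, Q* = 251.
With the subsidy, sellers receive Ps = Pb + 33 for each unit, where Pb is the price buyers pay.
Supply in terms of Pb becomes Qs = -55 + 3(Pb + 33) = 44 + 3Pb. Setting this equal to demand: 506 - 2.5Pb = 44 + 3Pb, so Pb = 84.
Sellers receive Ps = 84 + 33 = 117; Q' = 506 − 2.5·84 = 296.
Government outlay = subsidy × quantity = 33 × 296 = 9768.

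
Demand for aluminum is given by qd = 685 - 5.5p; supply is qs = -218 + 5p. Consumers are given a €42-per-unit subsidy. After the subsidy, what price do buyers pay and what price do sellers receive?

Pre-subsidy: 685 - 5.5p = -218 + 5p gives p* = 86, q* = 212.
With the rebate, buyers effectively pay pb = ps − 42, where ps is the price sellers receive.
Demand in terms of ps becomes qd = 685 − 5.5(ps − 42) = 916 - 5.5ps. Setting this equal to supply: 916 - 5.5ps = -218 + 5ps, so ps = 108.
Buyers pay pb = 108 − 42 = 66; q' = -218 + 5·108 = 322.

Buyers pay €66; sellers receive €108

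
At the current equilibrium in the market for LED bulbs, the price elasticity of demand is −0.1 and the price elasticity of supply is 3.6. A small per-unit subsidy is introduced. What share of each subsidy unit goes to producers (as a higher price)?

For a small subsidy around the equilibrium, the benefit split depends on the relative slopes, which at a point are proportional to the elasticities.
Buyer share = εs/(εs + |εd|) = 3.6/(3.6 + 0.1) = 36/37; seller share = |εd|/(εs + |εd|) = 1/37.
So producers capture 1/37 of the subsidy.

Producer share = 1/37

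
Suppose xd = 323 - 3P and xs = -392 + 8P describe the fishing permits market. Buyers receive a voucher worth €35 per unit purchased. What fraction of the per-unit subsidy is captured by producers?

Pre-subsidy: 323 - 3P = -392 + 8P gives P* = 65, x* = 128.
With the rebate, buyers effectively pay Pb = Ps − 35, where Ps is the price sellers receive.
Demand in terms of Ps becomes xd = 323 − 3(Ps − 35) = 428 - 3Ps. Setting this equal to supply: 428 - 3Ps = -392 + 8Ps, so Ps = 820/11.
Buyers pay Pb = 820/11 − 35 = 435/11; x' = -392 + 8·(820/11) = 2248/11.
Buyers' price falls by P* − Pb = 65 − 435/11 = 280/11; sellers' price rises by Ps − P* = 820/11 − 65 = 105/11.
So producers capture (105/11)/35 = 3/11 of each unit of subsidy.

Producer share = 3/11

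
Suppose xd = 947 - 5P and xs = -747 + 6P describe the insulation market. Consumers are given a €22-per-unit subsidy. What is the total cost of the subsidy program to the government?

Pre-subsidy: 947 - 5P = -747 + 6P gives P* = 154, x* = 177.
With the rebate, buyers effectively pay Pb = Ps − 22, where Ps is the price sellers receive.
Demand in terms of Ps becomes xd = 947 − 5(Ps − 22) = 1057 - 5Ps. Setting this equal to supply: 1057 - 5Ps = -747 + 6Ps, so Ps = 164.
Buyers pay Pb = 164 − 22 = 142; x' = -747 + 6·164 = 237.
Government outlay = subsidy × quantity = 22 × 237 = 5214.

Government cost = €5214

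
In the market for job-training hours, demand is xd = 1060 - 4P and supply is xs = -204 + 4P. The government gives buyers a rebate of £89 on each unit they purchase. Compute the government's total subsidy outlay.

Government cost = £53934

Pre-subsidy: 1060 - 4P = -204 + 4P gives P* = 158, x* = 428.
With the rebate, buyers effectively pay Pb = Ps − 89, where Ps is the price sellers receive.
Demand in terms of Ps becomes xd = 1060 − 4(Ps − 89) = 1416 - 4Ps. Setting this equal to supply: 1416 - 4Ps = -204 + 4Ps, so Ps = 202.5.
Buyers pay Pb = 202.5 − 89 = 113.5; x' = -204 + 4·202.5 = 606.
Government outlay = subsidy × quantity = 89 × 606 = 53934.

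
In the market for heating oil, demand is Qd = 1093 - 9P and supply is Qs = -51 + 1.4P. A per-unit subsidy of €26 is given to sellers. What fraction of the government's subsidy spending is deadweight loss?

DWL / government spending = 63/538

Pre-subsidy: 1093 - 9P = -51 + 1.4P gives P* = 110, Q* = 103.
With the subsidy, sellers receive Ps = Pb + 26 for each unit, where Pb is the price buyers pay.
Supply in terms of Pb becomes Qs = -51 + 1.4(Pb + 26) = -14.6 + 1.4Pb. Setting this equal to demand: 1093 - 9Pb = -14.6 + 1.4Pb, so Pb = 106.5.
Sellers receive Ps = 106.5 + 26 = 132.5; Q' = 1093 − 9·106.5 = 134.5.
ΔCS = ½(103 + 134.5)(110 − 106.5) = 415.625; ΔPS = ½(103 + 134.5)(132.5 − 110) = 2671.875.
Government spending = 26 × 134.5 = 3497.
DWL = ½ × 26 × (134.5 − 103) = 409.5; fraction = 409.5 / 3497 = 63/538.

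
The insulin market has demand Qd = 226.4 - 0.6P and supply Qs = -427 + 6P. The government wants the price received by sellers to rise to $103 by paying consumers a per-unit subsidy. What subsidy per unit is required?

At a seller price of 103, quantity supplied is -427 + 6·103 = 191.
Buyers absorb 191 only when they pay Pb with 226.4 − 0.6·Pb = 191, i.e. Pb = 59.
s = Ps − Pb = 103 − 59 = 44.

Required subsidy s = $44 per unit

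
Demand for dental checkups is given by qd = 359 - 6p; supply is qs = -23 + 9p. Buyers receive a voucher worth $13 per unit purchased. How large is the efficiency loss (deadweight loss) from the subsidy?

Deadweight loss = $304.2

Pre-subsidy: 359 - 6p = -23 + 9p gives p* = 382/15, q* = 206.2.
With the rebate, buyers effectively pay pb = ps − 13, where ps is the price sellers receive.
Demand in terms of ps becomes qd = 359 − 6(ps − 13) = 437 - 6ps. Setting this equal to supply: 437 - 6ps = -23 + 9ps, so ps = 92/3.
Buyers pay pb = 92/3 − 13 = 53/3; q' = -23 + 9·(92/3) = 253.
The subsidy expands output by 253 − 206.2 = 46.8 past the efficient level; on those units the gap between marginal cost and willingness to pay runs from 0 up to 13.
DWL = ½ × 13 × 46.8 = 304.2.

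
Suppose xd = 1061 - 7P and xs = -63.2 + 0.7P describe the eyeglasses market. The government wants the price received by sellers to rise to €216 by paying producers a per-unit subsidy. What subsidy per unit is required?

At a seller price of 216, quantity supplied is -63.2 + 0.7·216 = 88.
Buyers absorb 88 only when they pay Pb with 1061 − 7·Pb = 88, i.e. Pb = 139.
s = Ps − Pb = 216 − 139 = 77.

Required subsidy s = €77 per unit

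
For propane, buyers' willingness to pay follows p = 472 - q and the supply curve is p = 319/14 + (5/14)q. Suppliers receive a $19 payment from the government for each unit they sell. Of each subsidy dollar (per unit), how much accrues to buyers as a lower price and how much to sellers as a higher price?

Buyers gain $14 per unit; sellers gain $5 per unit

Pre-subsidy: 472 - q = 319/14 + (5/14)q gives q* = 331 and p* = 141.
With the subsidy, sellers receive ps = pb + 19 for each unit, where pb is the price buyers pay.
On the curves, pb = 472 - q and ps = 319/14 + (5/14)q; the wedge ps − pb = 19 gives 319/14 + (5/14)q − (472 - q) = 19, so q' = 345.
Then pb = 472 − 1·345 = 127 and ps = 319/14 + (5/14)·345 = 146.
Buyers' price falls by p* − pb = 141 − 127 = 14; sellers' price rises by ps − p* = 146 − 141 = 5.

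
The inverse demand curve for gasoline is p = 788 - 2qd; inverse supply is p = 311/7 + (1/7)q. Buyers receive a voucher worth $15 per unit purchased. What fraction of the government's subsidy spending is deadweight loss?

DWL / government spending = 7/708

Pre-subsidy: 788 - 2q = 311/7 + (1/7)q gives q* = 347 and p* = 94.
With the rebate, buyers effectively pay pb = ps − 15, where ps is the price sellers receive.
On the curves, pb = 788 - 2q and ps = 311/7 + (1/7)q; the wedge ps − pb = 15 gives 311/7 + (1/7)q − (788 - 2q) = 15, so q' = 354.
Then pb = 788 − 2·354 = 80 and ps = 311/7 + (1/7)·354 = 95.
ΔCS = ½(347 + 354)(94 − 80) = 4907; ΔPS = ½(347 + 354)(95 − 94) = 350.5.
Government spending = 15 × 354 = 5310.
DWL = ½ × 15 × (354 − 347) = 52.5; fraction = 52.5 / 5310 = 7/708.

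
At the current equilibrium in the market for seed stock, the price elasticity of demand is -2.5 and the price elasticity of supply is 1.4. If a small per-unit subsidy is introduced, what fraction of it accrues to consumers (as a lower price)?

For a small subsidy around the equilibrium, the benefit split depends on the relative slopes, which at a point are proportional to the elasticities.
Buyer share = εs/(εs + |εd|) = 1.4/(1.4 + 2.5) = 14/39; seller share = |εd|/(εs + |εd|) = 25/39.

Consumer share = 14/39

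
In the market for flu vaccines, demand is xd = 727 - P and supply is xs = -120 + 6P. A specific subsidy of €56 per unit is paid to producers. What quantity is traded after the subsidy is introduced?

Pre-subsidy: 727 - P = -120 + 6P gives P* = 121, x* = 606.
With the subsidy, sellers receive Ps = Pb + 56 for each unit, where Pb is the price buyers pay.
Supply in terms of Pb becomes xs = -120 + 6(Pb + 56) = 216 + 6Pb. Setting this equal to demand: 727 - Pb = 216 + 6Pb, so Pb = 73.
Sellers receive Ps = 73 + 56 = 129; x' = 727 − 1·73 = 654.

x' = 654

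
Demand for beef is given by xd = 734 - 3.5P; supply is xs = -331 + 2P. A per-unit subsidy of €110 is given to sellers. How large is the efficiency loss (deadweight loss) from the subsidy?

Deadweight loss = €7700

Pre-subsidy: 734 - 3.5P = -331 + 2P gives P* = 2130/11, x* = 619/11.
With the subsidy, sellers receive Ps = Pb + 110 for each unit, where Pb is the price buyers pay.
Supply in terms of Pb becomes xs = -331 + 2(Pb + 110) = -111 + 2Pb. Setting this equal to demand: 734 - 3.5Pb = -111 + 2Pb, so Pb = 1690/11.
Sellers receive Ps = 1690/11 + 110 = 2900/11; x' = 734 − 3.5·(1690/11) = 2159/11.
The subsidy expands output by 2159/11 − 619/11 = 140 past the efficient level; on those units the gap between marginal cost and willingness to pay runs from 0 up to 110.
DWL = ½ × 110 × 140 = 7700.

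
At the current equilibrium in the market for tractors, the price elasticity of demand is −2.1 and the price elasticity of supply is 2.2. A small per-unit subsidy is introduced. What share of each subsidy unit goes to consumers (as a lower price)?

Consumer share = 22/43

For a small subsidy around the equilibrium, the benefit split depends on the relative slopes, which at a point are proportional to the elasticities.
Buyer share = εs/(εs + |εd|) = 2.2/(2.2 + 2.1) = 22/43; seller share = |εd|/(εs + |εd|) = 21/43.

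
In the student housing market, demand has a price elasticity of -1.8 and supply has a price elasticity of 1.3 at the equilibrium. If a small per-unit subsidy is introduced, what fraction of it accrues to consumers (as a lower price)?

For a small subsidy around the equilibrium, the benefit split depends on the relative slopes, which at a point are proportional to the elasticities.
Buyer share = εs/(εs + |εd|) = 1.3/(1.3 + 1.8) = 13/31; seller share = |εd|/(εs + |εd|) = 18/31.

Consumer share = 13/31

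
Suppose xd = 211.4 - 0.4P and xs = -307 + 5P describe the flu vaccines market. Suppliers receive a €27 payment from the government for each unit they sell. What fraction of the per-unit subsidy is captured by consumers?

Pre-subsidy: 211.4 - 0.4P = -307 + 5P gives P* = 96, x* = 173.
With the subsidy, sellers receive Ps = Pb + 27 for each unit, where Pb is the price buyers pay.
Supply in terms of Pb becomes xs = -307 + 5(Pb + 27) = -172 + 5Pb. Setting this equal to demand: 211.4 - 0.4Pb = -172 + 5Pb, so Pb = 71.
Sellers receive Ps = 71 + 27 = 98; x' = 211.4 − 0.4·71 = 183.
Buyers' price falls by P* − Pb = 96 − 71 = 25; sellers' price rises by Ps − P* = 98 − 96 = 2.
So consumers capture 25/27 = 25/27 of each unit of subsidy.

Consumer share = 25/27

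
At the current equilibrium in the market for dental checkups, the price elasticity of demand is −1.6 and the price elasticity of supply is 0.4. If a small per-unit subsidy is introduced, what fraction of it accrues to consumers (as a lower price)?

Consumer share = 0.2

For a small subsidy around the equilibrium, the benefit split depends on the relative slopes, which at a point are proportional to the elasticities.
Buyer share = εs/(εs + |εd|) = 0.4/(0.4 + 1.6) = 0.2; seller share = |εd|/(εs + |εd|) = 0.8.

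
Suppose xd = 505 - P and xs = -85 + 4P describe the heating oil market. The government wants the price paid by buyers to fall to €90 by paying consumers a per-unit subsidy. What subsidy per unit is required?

At a buyer price of 90, quantity demanded is 505 − 1·90 = 415.
Sellers supply 415 only when they receive Ps with -85 + 4·Ps = 415, i.e. Ps = 125.
s = Ps − Pb = 125 − 90 = 35.

Required subsidy s = €35 per unit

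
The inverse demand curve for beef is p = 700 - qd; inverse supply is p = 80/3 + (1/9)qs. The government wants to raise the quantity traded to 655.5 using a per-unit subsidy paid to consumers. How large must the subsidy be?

At q = 655.5, from the demand curve buyers pay pb = 700 − 1·655.5 = 44.5; from the supply curve sellers need ps = 80/3 + (1/9)·655.5 = 99.5.
The subsidy must fill the gap: s = ps − pb = 99.5 − 44.5 = 55.

Required subsidy s = 55 per unit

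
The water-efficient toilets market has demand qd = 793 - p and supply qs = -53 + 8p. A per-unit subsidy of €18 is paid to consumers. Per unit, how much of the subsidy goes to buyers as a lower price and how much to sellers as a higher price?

Buyers gain €16 per unit; sellers gain €2 per unit

Pre-subsidy: 793 - p = -53 + 8p gives p* = 94, q* = 699.
With the rebate, buyers effectively pay pb = ps − 18, where ps is the price sellers receive.
Demand in terms of ps becomes qd = 793 − 1(ps − 18) = 811 - ps. Setting this equal to supply: 811 - ps = -53 + 8ps, so ps = 96.
Buyers pay pb = 96 − 18 = 78; q' = -53 + 8·96 = 715.
Buyers' price falls by p* − pb = 94 − 78 = 16; sellers' price rises by ps − p* = 96 − 94 = 2.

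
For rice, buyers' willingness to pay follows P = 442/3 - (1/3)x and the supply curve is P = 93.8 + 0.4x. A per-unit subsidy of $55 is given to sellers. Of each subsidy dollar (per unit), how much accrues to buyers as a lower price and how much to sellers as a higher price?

Pre-subsidy: 442/3 - (1/3)x = 93.8 + 0.4x gives x* = 73 and P* = 123.
With the subsidy, sellers receive Ps = Pb + 55 for each unit, where Pb is the price buyers pay.
On the curves, Pb = 442/3 - (1/3)x and Ps = 93.8 + 0.4x; the wedge Ps − Pb = 55 gives 93.8 + 0.4x − (442/3 - (1/3)x) = 55, so x' = 148.
Then Pb = 442/3 − (1/3)·148 = 98 and Ps = 93.8 + 0.4·148 = 153.
Buyers' price falls by P* − Pb = 123 − 98 = 25; sellers' price rises by Ps − P* = 153 − 123 = 30.

Buyers gain $25 per unit; sellers gain $30 per unit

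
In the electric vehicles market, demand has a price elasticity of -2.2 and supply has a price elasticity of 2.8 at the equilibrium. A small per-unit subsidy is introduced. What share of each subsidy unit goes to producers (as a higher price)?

Producer share = 0.44

For a small subsidy around the equilibrium, the benefit split depends on the relative slopes, which at a point are proportional to the elasticities.
Buyer share = εs/(εs + |εd|) = 2.8/(2.8 + 2.2) = 0.56; seller share = |εd|/(εs + |εd|) = 0.44.
So producers capture 0.44 of the subsidy.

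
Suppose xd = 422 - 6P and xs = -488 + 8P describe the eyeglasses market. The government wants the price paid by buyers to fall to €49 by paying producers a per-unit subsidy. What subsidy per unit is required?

At a buyer price of 49, quantity demanded is 422 − 6·49 = 128.
Sellers supply 128 only when they receive Ps with -488 + 8·Ps = 128, i.e. Ps = 77.
s = Ps − Pb = 77 − 49 = 28.

Required subsidy s = €28 per unit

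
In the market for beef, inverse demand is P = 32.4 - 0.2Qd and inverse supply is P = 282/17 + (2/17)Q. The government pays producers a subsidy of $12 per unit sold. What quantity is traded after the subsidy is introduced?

Q' = 788/9

Pre-subsidy: 32.4 - 0.2Q = 282/17 + (2/17)Q gives Q* = 448/9 and P* = 202/9.
With the subsidy, sellers receive Ps = Pb + 12 for each unit, where Pb is the price buyers pay.
On the curves, Pb = 32.4 - 0.2Q and Ps = 282/17 + (2/17)Q; the wedge Ps − Pb = 12 gives 282/17 + (2/17)Q − (32.4 - 0.2Q) = 12, so Q' = 788/9.
Then Pb = 32.4 − 0.2·(788/9) = 134/9 and Ps = 282/17 + (2/17)·(788/9) = 242/9.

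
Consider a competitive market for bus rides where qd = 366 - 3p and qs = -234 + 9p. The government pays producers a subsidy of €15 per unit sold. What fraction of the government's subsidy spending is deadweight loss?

Pre-subsidy: 366 - 3p = -234 + 9p gives p* = 50, q* = 216.
With the subsidy, sellers receive ps = pb + 15 for each unit, where pb is the price buyers pay.
Supply in terms of pb becomes qs = -234 + 9(pb + 15) = -99 + 9pb. Setting this equal to demand: 366 - 3pb = -99 + 9pb, so pb = 38.75.
Sellers receive ps = 38.75 + 15 = 53.75; q' = 366 − 3·38.75 = 249.75.
ΔCS = ½(216 + 249.75)(50 − 38.75) = 2619.84375; ΔPS = ½(216 + 249.75)(53.75 − 50) = 873.28125.
Government spending = 15 × 249.75 = 3746.25.
DWL = ½ × 15 × (249.75 − 216) = 253.125; fraction = 253.125 / 3746.25 = 5/74.

DWL / government spending = 5/74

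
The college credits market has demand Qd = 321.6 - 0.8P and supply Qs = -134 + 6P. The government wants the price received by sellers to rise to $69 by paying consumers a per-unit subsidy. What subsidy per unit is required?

Required subsidy s = $17 per unit

At a seller price of 69, quantity supplied is -134 + 6·69 = 280.
Buyers absorb 280 only when they pay Pb with 321.6 − 0.8·Pb = 280, i.e. Pb = 52.
s = Ps − Pb = 69 − 52 = 17.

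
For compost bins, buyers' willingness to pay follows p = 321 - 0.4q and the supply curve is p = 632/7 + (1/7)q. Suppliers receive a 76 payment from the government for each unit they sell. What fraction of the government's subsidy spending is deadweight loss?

DWL / government spending = 14/113

Pre-subsidy: 321 - 0.4q = 632/7 + (1/7)q gives q* = 425 and p* = 151.
With the subsidy, sellers receive ps = pb + 76 for each unit, where pb is the price buyers pay.
On the curves, pb = 321 - 0.4q and ps = 632/7 + (1/7)q; the wedge ps − pb = 76 gives 632/7 + (1/7)q − (321 - 0.4q) = 76, so q' = 565.
Then pb = 321 − 0.4·565 = 95 and ps = 632/7 + (1/7)·565 = 171.
ΔCS = ½(425 + 565)(151 − 95) = 27720; ΔPS = ½(425 + 565)(171 − 151) = 9900.
Government spending = 76 × 565 = 42940.
DWL = ½ × 76 × (565 − 425) = 5320; fraction = 5320 / 42940 = 14/113.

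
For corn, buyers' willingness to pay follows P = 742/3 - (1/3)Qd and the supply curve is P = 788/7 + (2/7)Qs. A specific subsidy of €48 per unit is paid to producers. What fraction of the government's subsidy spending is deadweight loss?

DWL / government spending = 252/1919

Pre-subsidy: 742/3 - (1/3)Q = 788/7 + (2/7)Q gives Q* = 2830/13 and P* = 2272/13.
With the subsidy, sellers receive Ps = Pb + 48 for each unit, where Pb is the price buyers pay.
On the curves, Pb = 742/3 - (1/3)Q and Ps = 788/7 + (2/7)Q; the wedge Ps − Pb = 48 gives 788/7 + (2/7)Q − (742/3 - (1/3)Q) = 48, so Q' = 3838/13.
Then Pb = 742/3 − (1/3)·(3838/13) = 1936/13 and Ps = 788/7 + (2/7)·(3838/13) = 2560/13.
ΔCS = ½(2830/13 + 3838/13)(2272/13 − 1936/13) = 1120224/169; ΔPS = ½(2830/13 + 3838/13)(2560/13 − 2272/13) = 960192/169.
Government spending = 48 × 3838/13 = 184224/13.
DWL = ½ × 48 × (3838/13 − 2830/13) = 24192/13; fraction = (24192/13) / (184224/13) = 252/1919.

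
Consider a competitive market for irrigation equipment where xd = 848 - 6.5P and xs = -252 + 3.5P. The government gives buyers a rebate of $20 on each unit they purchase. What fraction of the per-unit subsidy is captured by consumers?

Consumer share = 0.35

Pre-subsidy: 848 - 6.5P = -252 + 3.5P gives P* = 110, x* = 133.
With the rebate, buyers effectively pay Pb = Ps − 20, where Ps is the price sellers receive.
Demand in terms of Ps becomes xd = 848 − 6.5(Ps − 20) = 978 - 6.5Ps. Setting this equal to supply: 978 - 6.5Ps = -252 + 3.5Ps, so Ps = 123.
Buyers pay Pb = 123 − 20 = 103; x' = -252 + 3.5·123 = 178.5.
Buyers' price falls by P* − Pb = 110 − 103 = 7; sellers' price rises by Ps − P* = 123 − 110 = 13.
So consumers capture 7/20 = 0.35 of each unit of subsidy.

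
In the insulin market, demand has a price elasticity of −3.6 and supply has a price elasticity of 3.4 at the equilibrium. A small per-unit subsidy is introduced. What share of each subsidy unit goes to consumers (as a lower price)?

Consumer share = 17/35

For a small subsidy around the equilibrium, the benefit split depends on the relative slopes, which at a point are proportional to the elasticities.
Buyer share = εs/(εs + |εd|) = 3.4/(3.4 + 3.6) = 17/35; seller share = |εd|/(εs + |εd|) = 18/35.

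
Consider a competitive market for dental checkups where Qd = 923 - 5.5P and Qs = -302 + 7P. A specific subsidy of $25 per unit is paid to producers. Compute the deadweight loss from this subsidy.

Pre-subsidy: 923 - 5.5P = -302 + 7P gives P* = 98, Q* = 384.
With the subsidy, sellers receive Ps = Pb + 25 for each unit, where Pb is the price buyers pay.
Supply in terms of Pb becomes Qs = -302 + 7(Pb + 25) = -127 + 7Pb. Setting this equal to demand: 923 - 5.5Pb = -127 + 7Pb, so Pb = 84.
Sellers receive Ps = 84 + 25 = 109; Q' = 923 − 5.5·84 = 461.
The subsidy expands output by 461 − 384 = 77 past the efficient level; on those units the gap between marginal cost and willingness to pay runs from 0 up to 25.
DWL = ½ × 25 × 77 = 962.5.

Deadweight loss = $962.5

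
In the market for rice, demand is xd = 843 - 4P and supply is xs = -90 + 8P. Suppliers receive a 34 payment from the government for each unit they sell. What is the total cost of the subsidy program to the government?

Pre-subsidy: 843 - 4P = -90 + 8P gives P* = 77.75, x* = 532.
With the subsidy, sellers receive Ps = Pb + 34 for each unit, where Pb is the price buyers pay.
Supply in terms of Pb becomes xs = -90 + 8(Pb + 34) = 182 + 8Pb. Setting this equal to demand: 843 - 4Pb = 182 + 8Pb, so Pb = 661/12.
Sellers receive Ps = 661/12 + 34 = 1069/12; x' = 843 − 4·(661/12) = 1868/3.
Government outlay = subsidy × quantity = 34 × 1868/3 = 63512/3.

Government cost = 63512/3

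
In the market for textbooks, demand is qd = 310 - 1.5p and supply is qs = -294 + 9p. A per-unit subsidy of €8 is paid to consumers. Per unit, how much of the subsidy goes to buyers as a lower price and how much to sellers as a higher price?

Buyers gain 48/7 per unit; sellers gain 8/7 per unit

Pre-subsidy: 310 - 1.5p = -294 + 9p gives p* = 1208/21, q* = 1566/7.
With the rebate, buyers effectively pay pb = ps − 8, where ps is the price sellers receive.
Demand in terms of ps becomes qd = 310 − 1.5(ps − 8) = 322 - 1.5ps. Setting this equal to supply: 322 - 1.5ps = -294 + 9ps, so ps = 176/3.
Buyers pay pb = 176/3 − 8 = 152/3; q' = -294 + 9·(176/3) = 234.
Buyers' price falls by p* − pb = 1208/21 − 152/3 = 48/7; sellers' price rises by ps − p* = 176/3 − 1208/21 = 8/7.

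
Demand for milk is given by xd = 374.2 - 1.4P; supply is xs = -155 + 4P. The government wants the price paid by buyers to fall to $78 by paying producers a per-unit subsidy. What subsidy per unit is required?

Required subsidy s = $27 per unit

At a buyer price of 78, quantity demanded is 374.2 − 1.4·78 = 265.
Sellers supply 265 only when they receive Ps with -155 + 4·Ps = 265, i.e. Ps = 105.
s = Ps − Pb = 105 − 78 = 27.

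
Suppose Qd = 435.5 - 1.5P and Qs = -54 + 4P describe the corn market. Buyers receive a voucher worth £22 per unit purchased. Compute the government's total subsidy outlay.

Pre-subsidy: 435.5 - 1.5P = -54 + 4P gives P* = 89, Q* = 302.
With the rebate, buyers effectively pay Pb = Ps − 22, where Ps is the price sellers receive.
Demand in terms of Ps becomes Qd = 435.5 − 1.5(Ps − 22) = 468.5 - 1.5Ps. Setting this equal to supply: 468.5 - 1.5Ps = -54 + 4Ps, so Ps = 95.
Buyers pay Pb = 95 − 22 = 73; Q' = -54 + 4·95 = 326.
Government outlay = subsidy × quantity = 22 × 326 = 7172.

Government cost = £7172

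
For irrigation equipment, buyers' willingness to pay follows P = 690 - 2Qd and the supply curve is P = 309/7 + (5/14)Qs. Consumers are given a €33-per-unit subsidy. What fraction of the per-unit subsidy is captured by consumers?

Pre-subsidy: 690 - 2Q = 309/7 + (5/14)Q gives Q* = 274 and P* = 142.
With the rebate, buyers effectively pay Pb = Ps − 33, where Ps is the price sellers receive.
On the curves, Pb = 690 - 2Q and Ps = 309/7 + (5/14)Q; the wedge Ps − Pb = 33 gives 309/7 + (5/14)Q − (690 - 2Q) = 33, so Q' = 288.
Then Pb = 690 − 2·288 = 114 and Ps = 309/7 + (5/14)·288 = 147.
Buyers' price falls by P* − Pb = 142 − 114 = 28; sellers' price rises by Ps − P* = 147 − 142 = 5.
So consumers capture 28/33 = 28/33 of each unit of subsidy.

Consumer share = 28/33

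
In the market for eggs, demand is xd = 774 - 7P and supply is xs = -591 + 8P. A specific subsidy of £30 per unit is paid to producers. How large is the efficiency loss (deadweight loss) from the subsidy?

Deadweight loss = £1680

Pre-subsidy: 774 - 7P = -591 + 8P gives P* = 91, x* = 137.
With the subsidy, sellers receive Ps = Pb + 30 for each unit, where Pb is the price buyers pay.
Supply in terms of Pb becomes xs = -591 + 8(Pb + 30) = -351 + 8Pb. Setting this equal to demand: 774 - 7Pb = -351 + 8Pb, so Pb = 75.
Sellers receive Ps = 75 + 30 = 105; x' = 774 − 7·75 = 249.
The subsidy expands output by 249 − 137 = 112 past the efficient level; on those units the gap between marginal cost and willingness to pay runs from 0 up to 30.
DWL = ½ × 30 × 112 = 1680.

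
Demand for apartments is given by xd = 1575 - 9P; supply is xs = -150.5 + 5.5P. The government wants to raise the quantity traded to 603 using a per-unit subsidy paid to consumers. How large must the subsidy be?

At x = 603, invert demand for the buyer price: Pb = (1575 − 603)/9 = 108; invert supply for the seller price: Ps = (603 − (-150.5))/5.5 = 137.
The subsidy must fill the gap: s = Ps − Pb = 137 − 108 = 29.

Required subsidy s = 29 per unit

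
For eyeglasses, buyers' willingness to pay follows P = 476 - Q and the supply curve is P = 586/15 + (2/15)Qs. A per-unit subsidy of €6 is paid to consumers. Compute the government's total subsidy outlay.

Pre-subsidy: 476 - Q = 586/15 + (2/15)Q gives Q* = 6554/17 and P* = 1538/17.
With the rebate, buyers effectively pay Pb = Ps − 6, where Ps is the price sellers receive.
On the curves, Pb = 476 - Q and Ps = 586/15 + (2/15)Q; the wedge Ps − Pb = 6 gives 586/15 + (2/15)Q − (476 - Q) = 6, so Q' = 6644/17.
Then Pb = 476 − 1·(6644/17) = 1448/17 and Ps = 586/15 + (2/15)·(6644/17) = 1550/17.
Government outlay = subsidy × quantity = 6 × 6644/17 = 39864/17.

Government cost = 39864/17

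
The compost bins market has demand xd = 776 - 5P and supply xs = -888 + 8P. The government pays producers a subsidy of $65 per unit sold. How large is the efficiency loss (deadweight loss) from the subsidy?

Deadweight loss = $6500

Pre-subsidy: 776 - 5P = -888 + 8P gives P* = 128, x* = 136.
With the subsidy, sellers receive Ps = Pb + 65 for each unit, where Pb is the price buyers pay.
Supply in terms of Pb becomes xs = -888 + 8(Pb + 65) = -368 + 8Pb. Setting this equal to demand: 776 - 5Pb = -368 + 8Pb, so Pb = 88.
Sellers receive Ps = 88 + 65 = 153; x' = 776 − 5·88 = 336.
The subsidy expands output by 336 − 136 = 200 past the efficient level; on those units the gap between marginal cost and willingness to pay runs from 0 up to 65.
DWL = ½ × 65 × 200 = 6500.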